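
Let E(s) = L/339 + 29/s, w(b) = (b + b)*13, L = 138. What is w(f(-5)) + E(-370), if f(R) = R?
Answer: -5421557/41810 ≈ -129.67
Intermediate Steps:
w(b) = 26*b (w(b) = (2*b)*13 = 26*b)
E(s) = 46/113 + 29/s (E(s) = 138/339 + 29/s = 138*(1/339) + 29/s = 46/113 + 29/s)
w(f(-5)) + E(-370) = 26*(-5) + (46/113 + 29/(-370)) = -130 + (46/113 + 29*(-1/370)) = -130 + (46/113 - 29/370) = -130 + 13743/41810 = -5421557/41810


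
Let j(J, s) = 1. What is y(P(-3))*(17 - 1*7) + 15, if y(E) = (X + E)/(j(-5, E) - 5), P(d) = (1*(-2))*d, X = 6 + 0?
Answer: -15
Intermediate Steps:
X = 6
P(d) = -2*d
y(E) = -3/2 - E/4 (y(E) = (6 + E)/(1 - 5) = (6 + E)/(-4) = (6 + E)*(-1/4) = -3/2 - E/4)
y(P(-3))*(17 - 1*7) + 15 = (-3/2 - (-1)*(-3)/2)*(17 - 1*7) + 15 = (-3/2 - 1/4*6)*(17 - 7) + 15 = (-3/2 - 3/2)*10 + 15 = -3*10 + 15 = -30 + 15 = -15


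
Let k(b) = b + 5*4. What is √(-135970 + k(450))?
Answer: 10*I*√1355 ≈ 368.1*I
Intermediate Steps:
k(b) = 20 + b (k(b) = b + 20 = 20 + b)
√(-135970 + k(450)) = √(-135970 + (20 + 450)) = √(-135970 + 470) = √(-135500) = 10*I*√1355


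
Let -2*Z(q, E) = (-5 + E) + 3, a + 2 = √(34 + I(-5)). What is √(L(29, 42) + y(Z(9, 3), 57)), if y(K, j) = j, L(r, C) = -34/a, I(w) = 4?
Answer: √(-148 + 57*√38)/√(-2 + √38) ≈ 6.9882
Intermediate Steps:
a = -2 + √38 (a = -2 + √(34 + 4) = -2 + √38 ≈ 4.1644)
L(r, C) = -34/(-2 + √38)
Z(q, E) = 1 - E/2 (Z(q, E) = -((-5 + E) + 3)/2 = -(-2 + E)/2 = 1 - E/2)
√(L(29, 42) + y(Z(9, 3), 57)) = √((-2 - √38) + 57) = √(55 - √38)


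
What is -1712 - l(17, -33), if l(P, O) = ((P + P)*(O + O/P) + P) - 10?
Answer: -531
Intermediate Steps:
l(P, O) = -10 + P + 2*P*(O + O/P) (l(P, O) = ((2*P)*(O + O/P) + P) - 10 = (2*P*(O + O/P) + P) - 10 = (P + 2*P*(O + O/P)) - 10 = -10 + P + 2*P*(O + O/P))
-1712 - l(17, -33) = -1712 - (-10 + 17 + 2*(-33) + 2*(-33)*17) = -1712 - (-10 + 17 - 66 - 1122) = -1712 - 1*(-1181) = -1712 + 1181 = -531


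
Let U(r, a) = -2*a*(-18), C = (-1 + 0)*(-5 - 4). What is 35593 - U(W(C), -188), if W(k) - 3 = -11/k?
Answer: 42361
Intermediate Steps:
C = 9 (C = -1*(-9) = 9)
W(k) = 3 - 11/k
U(r, a) = 36*a
35593 - U(W(C), -188) = 35593 - 36*(-188) = 35593 - 1*(-6768) = 35593 + 6768 = 42361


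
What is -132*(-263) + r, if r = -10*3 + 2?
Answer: 34688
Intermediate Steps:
r = -28 (r = -30 + 2 = -28)
-132*(-263) + r = -132*(-263) - 28 = 34716 - 28 = 34688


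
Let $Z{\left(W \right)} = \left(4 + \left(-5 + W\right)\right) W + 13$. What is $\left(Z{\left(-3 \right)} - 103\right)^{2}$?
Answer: $6084$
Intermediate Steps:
$Z{\left(W \right)} = 13 + W \left(-1 + W\right)$ ($Z{\left(W \right)} = \left(-1 + W\right) W + 13 = W \left(-1 + W\right) + 13 = 13 + W \left(-1 + W\right)$)
$\left(Z{\left(-3 \right)} - 103\right)^{2} = \left(\left(13 + \left(-3\right)^{2} - -3\right) - 103\right)^{2} = \left(\left(13 + 9 + 3\right) - 103\right)^{2} = \left(25 - 103\right)^{2} = \left(-78\right)^{2} = 6084$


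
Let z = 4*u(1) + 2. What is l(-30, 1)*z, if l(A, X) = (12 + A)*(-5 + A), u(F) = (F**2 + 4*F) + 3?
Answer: 21420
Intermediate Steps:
u(F) = 3 + F**2 + 4*F
z = 34 (z = 4*(3 + 1**2 + 4*1) + 2 = 4*(3 + 1 + 4) + 2 = 4*8 + 2 = 32 + 2 = 34)
l(A, X) = (-5 + A)*(12 + A)
l(-30, 1)*z = (-60 + (-30)**2 + 7*(-30))*34 = (-60 + 900 - 210)*34 = 630*34 = 21420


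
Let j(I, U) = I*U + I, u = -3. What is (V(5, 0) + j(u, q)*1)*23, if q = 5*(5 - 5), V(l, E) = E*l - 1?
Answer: -92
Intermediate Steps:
V(l, E) = -1 + E*l
q = 0 (q = 5*0 = 0)
j(I, U) = I + I*U
(V(5, 0) + j(u, q)*1)*23 = ((-1 + 0*5) - 3*(1 + 0)*1)*23 = ((-1 + 0) - 3*1*1)*23 = (-1 - 3*1)*23 = (-1 - 3)*23 = -4*23 = -92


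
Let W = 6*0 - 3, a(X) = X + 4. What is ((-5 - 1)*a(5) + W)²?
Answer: 3249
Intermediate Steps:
a(X) = 4 + X
W = -3 (W = 0 - 3 = -3)
((-5 - 1)*a(5) + W)² = ((-5 - 1)*(4 + 5) - 3)² = (-6*9 - 3)² = (-54 - 3)² = (-57)² = 3249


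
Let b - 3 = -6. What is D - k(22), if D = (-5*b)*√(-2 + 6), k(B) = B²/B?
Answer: 8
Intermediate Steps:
b = -3 (b = 3 - 6 = -3)
k(B) = B
D = 30 (D = (-5*(-3))*√(-2 + 6) = 15*√4 = 15*2 = 30)
D - k(22) = 30 - 1*22 = 30 - 22 = 8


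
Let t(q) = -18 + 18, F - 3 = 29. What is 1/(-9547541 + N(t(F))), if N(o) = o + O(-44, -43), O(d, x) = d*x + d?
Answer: -1/9545693 ≈ -1.0476e-7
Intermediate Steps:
F = 32 (F = 3 + 29 = 32)
O(d, x) = d + d*x
t(q) = 0
N(o) = 1848 + o (N(o) = o - 44*(1 - 43) = o - 44*(-42) = o + 1848 = 1848 + o)
1/(-9547541 + N(t(F))) = 1/(-9547541 + (1848 + 0)) = 1/(-9547541 + 1848) = 1/(-9545693) = -1/9545693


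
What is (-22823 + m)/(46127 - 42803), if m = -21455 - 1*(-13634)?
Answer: -7661/831 ≈ -9.2190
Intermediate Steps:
m = -7821 (m = -21455 + 13634 = -7821)
(-22823 + m)/(46127 - 42803) = (-22823 - 7821)/(46127 - 42803) = -30644/3324 = -30644*1/3324 = -7661/831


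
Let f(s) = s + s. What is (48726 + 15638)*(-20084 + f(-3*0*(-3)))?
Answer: -1292686576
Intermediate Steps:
f(s) = 2*s
(48726 + 15638)*(-20084 + f(-3*0*(-3))) = (48726 + 15638)*(-20084 + 2*(-3*0*(-3))) = 64364*(-20084 + 2*(0*(-3))) = 64364*(-20084 + 2*0) = 64364*(-20084 + 0) = 64364*(-20084) = -1292686576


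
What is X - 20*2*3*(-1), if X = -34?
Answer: 86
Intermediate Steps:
X - 20*2*3*(-1) = -34 - 20*2*3*(-1) = -34 - 120*(-1) = -34 - 20*(-6) = -34 + 120 = 86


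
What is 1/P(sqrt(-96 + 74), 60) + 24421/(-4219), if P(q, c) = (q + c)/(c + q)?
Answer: -20202/4219 ≈ -4.7883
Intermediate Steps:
P(q, c) = 1 (P(q, c) = (c + q)/(c + q) = 1)
1/P(sqrt(-96 + 74), 60) + 24421/(-4219) = 1/1 + 24421/(-4219) = 1 + 24421*(-1/4219) = 1 - 24421/4219 = -20202/4219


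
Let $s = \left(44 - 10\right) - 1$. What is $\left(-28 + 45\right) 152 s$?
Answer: $85272$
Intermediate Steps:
$s = 33$ ($s = 34 - 1 = 33$)
$\left(-28 + 45\right) 152 s = \left(-28 + 45\right) 152 \cdot 33 = 17 \cdot 152 \cdot 33 = 2584 \cdot 33 = 85272$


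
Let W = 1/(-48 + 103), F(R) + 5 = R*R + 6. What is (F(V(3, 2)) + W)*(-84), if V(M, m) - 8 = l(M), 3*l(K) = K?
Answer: -378924/55 ≈ -6889.5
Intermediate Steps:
l(K) = K/3
V(M, m) = 8 + M/3
F(R) = 1 + R² (F(R) = -5 + (R*R + 6) = -5 + (R² + 6) = -5 + (6 + R²) = 1 + R²)
W = 1/55 ≈ 0.018182
(F(V(3, 2)) + W)*(-84) = ((1 + (8 + (⅓)*3)²) + 1/55)*(-84) = ((1 + (8 + 1)²) + 1/55)*(-84) = ((1 + 9²) + 1/55)*(-84) = ((1 + 81) + 1/55)*(-84) = (82 + 1/55)*(-84) = (4511/55)*(-84) = -378924/55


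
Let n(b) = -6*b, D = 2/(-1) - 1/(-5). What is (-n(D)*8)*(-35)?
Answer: 3024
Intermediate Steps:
D = -9/5 (D = 2*(-1) - 1*(-⅕) = -2 + ⅕ = -9/5 ≈ -1.8000)
(-n(D)*8)*(-35) = (-(-6)*(-9)/5*8)*(-35) = (-1*54/5*8)*(-35) = -54/5*8*(-35) = -432/5*(-35) = 3024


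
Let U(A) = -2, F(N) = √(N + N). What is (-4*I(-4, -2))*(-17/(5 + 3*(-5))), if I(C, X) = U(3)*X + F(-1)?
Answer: -136/5 - 34*I*√2/5 ≈ -27.2 - 9.6167*I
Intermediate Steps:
F(N) = √2*√N (F(N) = √(2*N) = √2*√N)
I(C, X) = -2*X + I*√2 (I(C, X) = -2*X + √2*√(-1) = -2*X + √2*I = -2*X + I*√2)
(-4*I(-4, -2))*(-17/(5 + 3*(-5))) = (-4*(-2*(-2) + I*√2))*(-17/(5 + 3*(-5))) = (-4*(4 + I*√2))*(-17/(5 - 15)) = (-16 - 4*I*√2)*(-17/(-10)) = (-16 - 4*I*√2)*(-17*(-⅒)) = (-16 - 4*I*√2)*(17/10) = -136/5 - 34*I*√2/5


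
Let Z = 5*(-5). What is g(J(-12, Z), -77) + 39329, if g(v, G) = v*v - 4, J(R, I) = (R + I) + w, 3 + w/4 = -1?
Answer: 42134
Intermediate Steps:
w = -16 (w = -12 + 4*(-1) = -12 - 4 = -16)
Z = -25
J(R, I) = -16 + I + R (J(R, I) = (R + I) - 16 = (I + R) - 16 = -16 + I + R)
g(v, G) = -4 + v² (g(v, G) = v² - 4 = -4 + v²)
g(J(-12, Z), -77) + 39329 = (-4 + (-16 - 25 - 12)²) + 39329 = (-4 + (-53)²) + 39329 = (-4 + 2809) + 39329 = 2805 + 39329 = 42134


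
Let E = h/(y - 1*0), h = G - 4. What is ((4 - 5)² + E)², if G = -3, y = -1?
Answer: 64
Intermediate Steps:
h = -7 (h = -3 - 4 = -7)
E = 7 (E = -7/(-1 - 1*0) = -7/(-1 + 0) = -7/(-1) = -7*(-1) = 7)
((4 - 5)² + E)² = ((4 - 5)² + 7)² = ((-1)² + 7)² = (1 + 7)² = 8² = 64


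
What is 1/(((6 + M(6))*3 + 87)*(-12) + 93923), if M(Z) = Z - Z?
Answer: 1/92663 ≈ 1.0792e-5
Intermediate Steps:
M(Z) = 0
1/(((6 + M(6))*3 + 87)*(-12) + 93923) = 1/(((6 + 0)*3 + 87)*(-12) + 93923) = 1/((6*3 + 87)*(-12) + 93923) = 1/((18 + 87)*(-12) + 93923) = 1/(105*(-12) + 93923) = 1/(-1260 + 93923) = 1/92663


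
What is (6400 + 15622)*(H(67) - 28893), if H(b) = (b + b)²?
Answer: -240854614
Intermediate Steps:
H(b) = 4*b² (H(b) = (2*b)² = 4*b²)
(6400 + 15622)*(H(67) - 28893) = (6400 + 15622)*(4*67² - 28893) = 22022*(4*4489 - 28893) = 22022*(17956 - 28893) = 22022*(-10937) = -240854614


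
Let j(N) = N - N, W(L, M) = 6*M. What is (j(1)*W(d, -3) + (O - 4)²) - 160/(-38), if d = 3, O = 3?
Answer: 99/19 ≈ 5.2105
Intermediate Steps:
j(N) = 0
(j(1)*W(d, -3) + (O - 4)²) - 160/(-38) = (0*(6*(-3)) + (3 - 4)²) - 160/(-38) = (0*(-18) + (-1)²) - 160*(-1)/38 = (0 + 1) - 1*(-80/19) = 1 + 80/19 = 99/19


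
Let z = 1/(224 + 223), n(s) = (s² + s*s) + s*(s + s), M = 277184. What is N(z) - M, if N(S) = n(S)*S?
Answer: -24756584461628/89314623 ≈ -2.7718e+5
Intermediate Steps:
n(s) = 4*s² (n(s) = (s² + s²) + s*(2*s) = 2*s² + 2*s² = 4*s²)
z = 1/447 ≈ 0.0022371
N(S) = 4*S³ (N(S) = (4*S²)*S = 4*S³)
N(z) - M = 4*(1/447)³ - 1*277184 = 4*(1/89314623) - 277184 = 4/89314623 - 277184 = -24756584461628/89314623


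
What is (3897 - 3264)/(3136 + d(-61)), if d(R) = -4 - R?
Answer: 633/3193 ≈ 0.19825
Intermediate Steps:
(3897 - 3264)/(3136 + d(-61)) = (3897 - 3264)/(3136 + (-4 - 1*(-61))) = 633/(3136 + (-4 + 61)) = 633/(3136 + 57) = 633/3193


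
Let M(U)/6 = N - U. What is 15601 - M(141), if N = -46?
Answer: 16723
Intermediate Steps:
M(U) = -276 - 6*U (M(U) = 6*(-46 - U) = -276 - 6*U)
15601 - M(141) = 15601 - (-276 - 6*141) = 15601 - (-276 - 846) = 15601 - 1*(-1122) = 15601 + 1122 = 16723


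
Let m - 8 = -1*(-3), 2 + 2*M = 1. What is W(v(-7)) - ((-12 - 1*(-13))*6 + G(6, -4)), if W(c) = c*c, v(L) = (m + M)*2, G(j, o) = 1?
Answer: 434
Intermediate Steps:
M = -1/2 (M = -1 + (1/2)*1 = -1 + 1/2 = -1/2 ≈ -0.50000)
m = 11 (m = 8 - 1*(-3) = 8 + 3 = 11)
v(L) = 21 (v(L) = (11 - 1/2)*2 = (21/2)*2 = 21)
W(c) = c**2
W(v(-7)) - ((-12 - 1*(-13))*6 + G(6, -4)) = 21**2 - ((-12 - 1*(-13))*6 + 1) = 441 - ((-12 + 13)*6 + 1) = 441 - (1*6 + 1) = 441 - (6 + 1) = 441 - 1*7 = 441 - 7 = 434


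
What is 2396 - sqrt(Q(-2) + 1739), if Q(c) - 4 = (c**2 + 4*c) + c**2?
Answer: 2396 - sqrt(1743) ≈ 2354.3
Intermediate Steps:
Q(c) = 4 + 2*c**2 + 4*c (Q(c) = 4 + ((c**2 + 4*c) + c**2) = 4 + (2*c**2 + 4*c) = 4 + 2*c**2 + 4*c)
2396 - sqrt(Q(-2) + 1739) = 2396 - sqrt((4 + 2*(-2)**2 + 4*(-2)) + 1739) = 2396 - sqrt((4 + 2*4 - 8) + 1739) = 2396 - sqrt((4 + 8 - 8) + 1739) = 2396 - sqrt(4 + 1739) = 2396 - sqrt(1743)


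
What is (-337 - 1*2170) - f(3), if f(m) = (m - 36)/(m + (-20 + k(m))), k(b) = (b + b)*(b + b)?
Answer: -47600/19 ≈ -2505.3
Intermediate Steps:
k(b) = 4*b**2 (k(b) = (2*b)*(2*b) = 4*b**2)
f(m) = (-36 + m)/(-20 + m + 4*m**2) (f(m) = (m - 36)/(m + (-20 + 4*m**2)) = (-36 + m)/(-20 + m + 4*m**2))
(-337 - 1*2170) - f(3) = (-337 - 1*2170) - (-36 + 3)/(-20 + 3 + 4*3**2) = (-337 - 2170) - (-33)/(-20 + 3 + 4*9) = -2507 - (-33)/(-20 + 3 + 36) = -2507 - (-33)/19 = -2507 - 1*(-33/19) = -2507 + 33/19 = -47600/19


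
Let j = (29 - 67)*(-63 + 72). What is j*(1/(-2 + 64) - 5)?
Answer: 52839/31 ≈ 1704.5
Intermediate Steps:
j = -342 (j = -38*9 = -342)
j*(1/(-2 + 64) - 5) = -342*(1/(-2 + 64) - 5) = -342*(1/62 - 5) = -342*(-309/62) = 52839/31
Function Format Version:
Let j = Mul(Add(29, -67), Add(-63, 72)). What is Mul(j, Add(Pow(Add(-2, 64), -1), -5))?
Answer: Rational(52839, 31) ≈ 1704.5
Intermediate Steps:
j = -342 (j = Mul(-38, 9) = -342)
Mul(j, Add(Pow(Add(-2, 64), -1), -5)) = Mul(-342, Add(Pow(Add(-2, 64), -1), -5)) = Mul(-342, Add(Pow(62, -1), -5)) = Mul(-342, Add(Rational(1, 62), -5)) = Mul(-342, Rational(-309, 62)) = Rational(52839, 31)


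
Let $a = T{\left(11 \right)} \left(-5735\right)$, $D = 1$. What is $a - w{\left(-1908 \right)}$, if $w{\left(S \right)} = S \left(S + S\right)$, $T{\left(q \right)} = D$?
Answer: $-7286663$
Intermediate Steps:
$T{\left(q \right)} = 1$
$w{\left(S \right)} = 2 S^{2}$ ($w{\left(S \right)} = S 2 S = 2 S^{2}$)
$a = -5735$ ($a = 1 \left(-5735\right) = -5735$)
$a - w{\left(-1908 \right)} = -5735 - 2 \left(-1908\right)^{2} = -5735 - 2 \cdot 3640464 = -5735 - 7280928 = -7286663$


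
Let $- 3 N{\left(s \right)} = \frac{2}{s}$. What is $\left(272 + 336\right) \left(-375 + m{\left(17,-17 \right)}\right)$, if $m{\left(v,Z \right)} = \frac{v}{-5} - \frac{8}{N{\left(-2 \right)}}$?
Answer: $- \frac{1223296}{5} \approx -2.4466 \cdot 10^{5}$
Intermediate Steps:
$N{\left(s \right)} = - \frac{2}{3 s}$ ($N{\left(s \right)} = - \frac{2 \frac{1}{s}}{3} = - \frac{2}{3 s}$)
$m{\left(v,Z \right)} = -24 - \frac{v}{5}$ ($m{\left(v,Z \right)} = \frac{v}{-5} - \frac{8}{\left(- \frac{2}{3}\right) \frac{1}{-2}} = v \left(- \frac{1}{5}\right) - \frac{8}{\left(- \frac{2}{3}\right) \left(- \frac{1}{2}\right)} = - \frac{v}{5} - 8 \frac{1}{\frac{1}{3}} = - \frac{v}{5} - 24 = -24 - \frac{v}{5}$)
$\left(272 + 336\right) \left(-375 + m{\left(17,-17 \right)}\right) = \left(272 + 336\right) \left(-375 - \frac{137}{5}\right) = 608 \left(-375 - \frac{137}{5}\right) = 608 \left(- \frac{2012}{5}\right) = - \frac{1223296}{5}$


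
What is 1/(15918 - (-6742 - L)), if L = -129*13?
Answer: 1/20983 ≈ 4.7658e-5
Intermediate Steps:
L = -1677
1/(15918 - (-6742 - L)) = 1/(15918 - (-6742 - 1*(-1677))) = 1/(15918 - (-6742 + 1677)) = 1/(15918 - 1*(-5065)) = 1/(15918 + 5065) = 1/20983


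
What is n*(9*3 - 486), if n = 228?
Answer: -104652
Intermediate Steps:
n*(9*3 - 486) = 228*(9*3 - 486) = 228*(27 - 486) = 228*(-459) = -104652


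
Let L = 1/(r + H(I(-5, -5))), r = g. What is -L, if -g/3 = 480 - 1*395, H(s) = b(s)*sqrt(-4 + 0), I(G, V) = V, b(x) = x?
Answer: 51/13025 - 2*I/13025 ≈ 0.0039155 - 0.00015355*I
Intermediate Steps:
H(s) = 2*I*s (H(s) = s*sqrt(-4 + 0) = s*sqrt(-4) = s*(2*I) = 2*I*s)
g = -255 (g = -3*(480 - 1*395) = -3*(480 - 395) = -3*85 = -255)
r = -255
L = (-255 + 10*I)/65125 (L = 1/(-255 + 2*I*(-5)) = 1/(-255 - 10*I) = (-255 + 10*I)/65125 ≈ -0.0039155 + 0.00015355*I)
-L = -(-51/13025 + 2*I/13025) = 51/13025 - 2*I/13025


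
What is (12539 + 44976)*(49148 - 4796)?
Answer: 2550905280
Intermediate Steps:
(12539 + 44976)*(49148 - 4796) = 57515*44352 = 2550905280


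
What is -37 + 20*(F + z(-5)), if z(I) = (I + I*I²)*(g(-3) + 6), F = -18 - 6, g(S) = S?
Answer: -8317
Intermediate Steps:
F = -24
z(I) = 3*I + 3*I³ (z(I) = (I + I*I²)*(-3 + 6) = (I + I³)*3 = 3*I + 3*I³)
-37 + 20*(F + z(-5)) = -37 + 20*(-24 + 3*(-5)*(1 + (-5)²)) = -37 + 20*(-24 + 3*(-5)*(1 + 25)) = -37 + 20*(-24 + 3*(-5)*26) = -37 + 20*(-24 - 390) = -37 + 20*(-414) = -37 - 8280 = -8317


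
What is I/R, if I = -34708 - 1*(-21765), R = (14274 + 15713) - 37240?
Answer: 12943/7253 ≈ 1.7845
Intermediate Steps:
R = -7253 (R = 29987 - 37240 = -7253)
I = -12943 (I = -34708 + 21765 = -12943)
I/R = -12943/(-7253) = -12943*(-1/7253) = 12943/7253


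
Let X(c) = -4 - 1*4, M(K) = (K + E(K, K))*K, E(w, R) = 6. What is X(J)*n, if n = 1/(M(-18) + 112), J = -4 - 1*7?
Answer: -1/41 ≈ -0.024390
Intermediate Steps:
M(K) = K*(6 + K) (M(K) = (K + 6)*K = (6 + K)*K = K*(6 + K))
J = -11 (J = -4 - 7 = -11)
X(c) = -8 (X(c) = -4 - 4 = -8)
n = 1/328 (n = 1/(-18*(6 - 18) + 112) = 1/(-18*(-12) + 112) = 1/(216 + 112) = 1/328 ≈ 0.0030488)
X(J)*n = -8*1/328 = -1/41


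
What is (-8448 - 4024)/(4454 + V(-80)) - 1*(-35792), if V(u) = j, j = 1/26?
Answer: 4144568288/115805 ≈ 35789.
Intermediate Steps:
j = 1/26 ≈ 0.038462
V(u) = 1/26
(-8448 - 4024)/(4454 + V(-80)) - 1*(-35792) = (-8448 - 4024)/(4454 + 1/26) - 1*(-35792) = -12472/115805/26 + 35792 = -12472*26/115805 + 35792 = -324272/115805 + 35792 = 4144568288/115805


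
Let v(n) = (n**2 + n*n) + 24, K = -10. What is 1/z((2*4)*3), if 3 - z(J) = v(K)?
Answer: -1/221 ≈ -0.0045249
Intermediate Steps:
v(n) = 24 + 2*n**2 (v(n) = (n**2 + n**2) + 24 = 2*n**2 + 24 = 24 + 2*n**2)
z(J) = -221 (z(J) = 3 - (24 + 2*(-10)**2) = 3 - (24 + 2*100) = 3 - (24 + 200) = 3 - 1*224 = 3 - 224 = -221)
1/z((2*4)*3) = 1/(-221) = -1/221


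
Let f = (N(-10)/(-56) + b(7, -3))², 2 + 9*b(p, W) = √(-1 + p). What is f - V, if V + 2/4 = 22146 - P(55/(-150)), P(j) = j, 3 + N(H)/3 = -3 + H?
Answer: -439475254/19845 + 80*√6/567 ≈ -22145.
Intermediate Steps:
N(H) = -18 + 3*H (N(H) = -9 + 3*(-3 + H) = -9 + (-9 + 3*H) = -18 + 3*H)
b(p, W) = -2/9 + √(-1 + p)/9
V = 332188/15 (V = -½ + (22146 - 55/(-150)) = -½ + (22146 - 55*(-1)/150) = -½ + (22146 - 1*(-11/30)) = -½ + (22146 + 11/30) = -½ + 664391/30 = 332188/15 ≈ 22146.)
f = (40/63 + √6/9)² (f = ((-18 + 3*(-10))/(-56) + (-2/9 + √(-1 + 7)/9))² = ((-18 - 30)*(-1/56) + (-2/9 + √6/9))² = (-48*(-1/56) + (-2/9 + √6/9))² = (6/7 + (-2/9 + √6/9))² = (40/63 + √6/9)² ≈ 0.82281)
f - V = (1894/3969 + 80*√6/567) - 1*332188/15 = (1894/3969 + 80*√6/567) - 332188/15 = -439475254/19845 + 80*√6/567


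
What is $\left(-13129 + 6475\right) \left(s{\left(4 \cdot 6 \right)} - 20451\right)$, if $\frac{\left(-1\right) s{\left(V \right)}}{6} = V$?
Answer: $137039130$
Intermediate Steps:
$s{\left(V \right)} = - 6 V$
$\left(-13129 + 6475\right) \left(s{\left(4 \cdot 6 \right)} - 20451\right) = \left(-13129 + 6475\right) \left(- 6 \cdot 4 \cdot 6 - 20451\right) = - 6654 \left(\left(-6\right) 24 - 20451\right) = - 6654 \left(-144 - 20451\right) = \left(-6654\right) \left(-20595\right) = 137039130$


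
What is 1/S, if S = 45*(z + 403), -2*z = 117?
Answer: 2/31005 ≈ 6.4506e-5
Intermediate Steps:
z = -117/2 (z = -½*117 = -117/2 ≈ -58.500)
S = 31005/2 (S = 45*(-117/2 + 403) = 45*(689/2) = 31005/2 ≈ 15503.)
1/S = 1/(31005/2) = 2/31005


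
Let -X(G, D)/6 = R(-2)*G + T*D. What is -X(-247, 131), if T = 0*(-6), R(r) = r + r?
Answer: 5928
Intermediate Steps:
R(r) = 2*r
T = 0
X(G, D) = 24*G (X(G, D) = -6*((2*(-2))*G + 0*D) = -6*(-4*G + 0) = -(-24)*G = 24*G)
-X(-247, 131) = -24*(-247) = -1*(-5928) = 5928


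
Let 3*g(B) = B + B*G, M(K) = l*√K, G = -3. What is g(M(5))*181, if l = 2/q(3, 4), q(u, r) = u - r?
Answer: 724*√5/3 ≈ 539.64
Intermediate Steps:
l = -2 (l = 2/(3 - 1*4) = 2/(3 - 4) = 2/(-1) = 2*(-1) = -2)
M(K) = -2*√K
g(B) = -2*B/3 (g(B) = (B + B*(-3))/3 = (B - 3*B)/3 = (-2*B)/3 = -2*B/3)
g(M(5))*181 = -(-4)*√5/3*181 = (4*√5/3)*181 = 724*√5/3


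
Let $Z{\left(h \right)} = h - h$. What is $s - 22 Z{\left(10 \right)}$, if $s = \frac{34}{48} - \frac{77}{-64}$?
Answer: $\frac{367}{192} \approx 1.9115$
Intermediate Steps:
$s = \frac{367}{192}$ ($s = 34 \cdot \frac{1}{48} - - \frac{77}{64} = \frac{17}{24} + \frac{77}{64} = \frac{367}{192} \approx 1.9115$)
$Z{\left(h \right)} = 0$
$s - 22 Z{\left(10 \right)} = \frac{367}{192} - 0 = \frac{367}{192} + 0 = \frac{367}{192}$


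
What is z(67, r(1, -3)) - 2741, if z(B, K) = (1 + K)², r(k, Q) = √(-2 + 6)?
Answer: -2732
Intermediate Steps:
r(k, Q) = 2 (r(k, Q) = √4 = 2)
z(67, r(1, -3)) - 2741 = (1 + 2)² - 2741 = 3² - 2741 = 9 - 2741 = -2732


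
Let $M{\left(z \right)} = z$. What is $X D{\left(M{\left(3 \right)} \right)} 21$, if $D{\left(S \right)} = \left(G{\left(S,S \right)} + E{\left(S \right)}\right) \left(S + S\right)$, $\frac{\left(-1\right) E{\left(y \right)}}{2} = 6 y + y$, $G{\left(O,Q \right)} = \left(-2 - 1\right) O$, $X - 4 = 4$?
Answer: $-51408$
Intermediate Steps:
$X = 8$ ($X = 4 + 4 = 8$)
$G{\left(O,Q \right)} = - 3 O$
$E{\left(y \right)} = - 14 y$ ($E{\left(y \right)} = - 2 \left(6 y + y\right) = - 2 \cdot 7 y = - 14 y$)
$D{\left(S \right)} = - 34 S^{2}$ ($D{\left(S \right)} = \left(- 3 S - 14 S\right) \left(S + S\right) = - 17 S 2 S = - 34 S^{2}$)
$X D{\left(M{\left(3 \right)} \right)} 21 = 8 \left(- 34 \cdot 3^{2}\right) 21 = 8 \left(\left(-34\right) 9\right) 21 = 8 \left(-306\right) 21 = \left(-2448\right) 21 = -51408$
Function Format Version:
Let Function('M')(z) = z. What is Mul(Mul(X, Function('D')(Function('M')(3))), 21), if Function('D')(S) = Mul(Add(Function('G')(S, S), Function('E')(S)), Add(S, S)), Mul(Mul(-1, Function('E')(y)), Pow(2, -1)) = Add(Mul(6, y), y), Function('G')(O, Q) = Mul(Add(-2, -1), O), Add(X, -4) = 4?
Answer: -51408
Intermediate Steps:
X = 8 (X = Add(4, 4) = 8)
Function('G')(O, Q) = Mul(-3, O)
Function('E')(y) = Mul(-14, y) (Function('E')(y) = Mul(-2, Add(Mul(6, y), y)) = Mul(-2, Mul(7, y)) = Mul(-14, y))
Function('D')(S) = Mul(-34, Pow(S, 2)) (Function('D')(S) = Mul(Add(Mul(-3, S), Mul(-14, S)), Add(S, S)) = Mul(Mul(-17, S), Mul(2, S)) = Mul(-34, Pow(S, 2)))
Mul(Mul(X, Function('D')(Function('M')(3))), 21) = Mul(Mul(8, Mul(-34, Pow(3, 2))), 21) = Mul(Mul(8, Mul(-34, 9)), 21) = Mul(Mul(8, -306), 21) = Mul(-2448, 21) = -51408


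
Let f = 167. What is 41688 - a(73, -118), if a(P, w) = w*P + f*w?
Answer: 70008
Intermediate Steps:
a(P, w) = 167*w + P*w (a(P, w) = w*P + 167*w = P*w + 167*w = 167*w + P*w)
41688 - a(73, -118) = 41688 - (-118)*(167 + 73) = 41688 - (-118)*240 = 41688 - 1*(-28320) = 41688 + 28320 = 70008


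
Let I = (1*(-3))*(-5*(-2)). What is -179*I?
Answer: 5370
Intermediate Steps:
I = -30 (I = -3*10 = -30)
-179*I = -179*(-30) = 5370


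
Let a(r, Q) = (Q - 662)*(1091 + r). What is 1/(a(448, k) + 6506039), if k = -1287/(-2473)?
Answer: 2473/13571878226 ≈ 1.8221e-7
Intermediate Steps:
k = 1287/2473 (k = -1287*(-1/2473) = 1287/2473 ≈ 0.52042)
a(r, Q) = (-662 + Q)*(1091 + r)
1/(a(448, k) + 6506039) = 1/((-722242 - 662*448 + 1091*(1287/2473) + (1287/2473)*448) + 6506039) = 1/((-722242 - 296576 + 1404117/2473 + 576576/2473) + 6506039) = 1/(-2517556221/2473 + 6506039) = 1/(13571878226/2473) = 2473/13571878226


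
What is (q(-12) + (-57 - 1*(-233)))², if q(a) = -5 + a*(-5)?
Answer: 53361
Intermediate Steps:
q(a) = -5 - 5*a
(q(-12) + (-57 - 1*(-233)))² = ((-5 - 5*(-12)) + (-57 - 1*(-233)))² = ((-5 + 60) + (-57 + 233))² = (55 + 176)² = 231² = 53361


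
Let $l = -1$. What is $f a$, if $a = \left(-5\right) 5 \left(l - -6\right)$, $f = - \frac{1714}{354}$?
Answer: $\frac{107125}{177} \approx 605.23$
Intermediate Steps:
$f = - \frac{857}{177}$ ($f = \left(-1714\right) \frac{1}{354} = - \frac{857}{177} \approx -4.8418$)
$a = -125$ ($a = \left(-5\right) 5 \left(-1 - -6\right) = - 25 \left(-1 + 6\right) = \left(-25\right) 5 = -125$)
$f a = \left(- \frac{857}{177}\right) \left(-125\right) = \frac{107125}{177}$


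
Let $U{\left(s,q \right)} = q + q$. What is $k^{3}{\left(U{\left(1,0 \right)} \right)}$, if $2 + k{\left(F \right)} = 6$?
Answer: $64$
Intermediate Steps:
$U{\left(s,q \right)} = 2 q$
$k{\left(F \right)} = 4$ ($k{\left(F \right)} = -2 + 6 = 4$)
$k^{3}{\left(U{\left(1,0 \right)} \right)} = 4^{3} = 64$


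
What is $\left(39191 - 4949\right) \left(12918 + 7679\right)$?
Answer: $705282474$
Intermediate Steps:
$\left(39191 - 4949\right) \left(12918 + 7679\right) = 34242 \cdot 20597 = 705282474$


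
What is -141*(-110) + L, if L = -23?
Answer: 15487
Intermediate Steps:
-141*(-110) + L = -141*(-110) - 23 = 15510 - 23 = 15487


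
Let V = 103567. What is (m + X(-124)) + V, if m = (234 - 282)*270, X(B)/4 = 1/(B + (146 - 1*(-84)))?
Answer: 4802173/53 ≈ 90607.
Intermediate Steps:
X(B) = 4/(230 + B) (X(B) = 4/(B + (146 - 1*(-84))) = 4/(B + (146 + 84)) = 4/(B + 230) = 4/(230 + B))
m = -12960 (m = -48*270 = -12960)
(m + X(-124)) + V = (-12960 + 4/(230 - 124)) + 103567 = (-12960 + 4/106) + 103567 = (-12960 + 4*(1/106)) + 103567 = (-12960 + 2/53) + 103567 = -686878/53 + 103567 = 4802173/53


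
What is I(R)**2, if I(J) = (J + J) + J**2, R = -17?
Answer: 65025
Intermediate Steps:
I(J) = J**2 + 2*J (I(J) = 2*J + J**2 = J**2 + 2*J)
I(R)**2 = (-17*(2 - 17))**2 = (-17*(-15))**2 = 255**2 = 65025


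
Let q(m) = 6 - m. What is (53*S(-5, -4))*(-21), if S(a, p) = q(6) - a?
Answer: -5565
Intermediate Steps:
S(a, p) = -a (S(a, p) = (6 - 1*6) - a = (6 - 6) - a = 0 - a = -a)
(53*S(-5, -4))*(-21) = (53*(-1*(-5)))*(-21) = (53*5)*(-21) = 265*(-21) = -5565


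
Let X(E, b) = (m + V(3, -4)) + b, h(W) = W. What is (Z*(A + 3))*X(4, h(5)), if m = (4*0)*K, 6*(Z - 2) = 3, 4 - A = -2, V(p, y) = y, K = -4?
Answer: 45/2 ≈ 22.500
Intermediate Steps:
A = 6 (A = 4 - 1*(-2) = 4 + 2 = 6)
Z = 5/2 (Z = 2 + (1/6)*3 = 2 + 1/2 = 5/2 ≈ 2.5000)
m = 0 (m = (4*0)*(-4) = 0*(-4) = 0)
X(E, b) = -4 + b (X(E, b) = (0 - 4) + b = -4 + b)
(Z*(A + 3))*X(4, h(5)) = (5*(6 + 3)/2)*(-4 + 5) = ((5/2)*9)*1 = (45/2)*1 = 45/2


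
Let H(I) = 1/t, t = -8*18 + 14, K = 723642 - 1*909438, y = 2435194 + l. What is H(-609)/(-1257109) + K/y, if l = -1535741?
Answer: -30363556189867/146992359979010 ≈ -0.20657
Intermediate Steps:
y = 899453 (y = 2435194 - 1535741 = 899453)
K = -185796 (K = 723642 - 909438 = -185796)
t = -130 (t = -144 + 14 = -130)
H(I) = -1/130 (H(I) = 1/(-130) = -1/130)
H(-609)/(-1257109) + K/y = -1/130/(-1257109) - 185796/899453 = -1/130*(-1/1257109) - 185796*1/899453 = 1/163424170 - 185796/899453 = -30363556189867/146992359979010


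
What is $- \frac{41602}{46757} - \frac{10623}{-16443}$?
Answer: $- \frac{62454025}{256275117} \approx -0.2437$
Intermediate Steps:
$- \frac{41602}{46757} - \frac{10623}{-16443} = \left(-41602\right) \frac{1}{46757} - - \frac{3541}{5481} = - \frac{41602}{46757} + \frac{3541}{5481} = - \frac{62454025}{256275117}$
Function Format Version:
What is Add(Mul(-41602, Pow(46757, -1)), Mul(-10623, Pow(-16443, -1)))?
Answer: Rational(-62454025, 256275117) ≈ -0.24370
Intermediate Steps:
Add(Mul(-41602, Pow(46757, -1)), Mul(-10623, Pow(-16443, -1))) = Add(Mul(-41602, Rational(1, 46757)), Mul(-10623, Rational(-1, 16443))) = Add(Rational(-41602, 46757), Rational(3541, 5481)) = Rational(-62454025, 256275117)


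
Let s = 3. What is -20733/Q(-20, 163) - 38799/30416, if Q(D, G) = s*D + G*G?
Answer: -1659137619/806297744 ≈ -2.0577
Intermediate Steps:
Q(D, G) = G² + 3*D (Q(D, G) = 3*D + G*G = 3*D + G² = G² + 3*D)
-20733/Q(-20, 163) - 38799/30416 = -20733/(163² + 3*(-20)) - 38799/30416 = -20733/(26569 - 60) - 38799*1/30416 = -20733/26509 - 38799/30416 = -1659137619/806297744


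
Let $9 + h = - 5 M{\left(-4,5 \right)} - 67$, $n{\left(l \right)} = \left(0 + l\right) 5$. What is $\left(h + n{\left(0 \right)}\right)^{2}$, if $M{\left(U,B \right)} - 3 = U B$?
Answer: $81$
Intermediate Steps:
$M{\left(U,B \right)} = 3 + B U$ ($M{\left(U,B \right)} = 3 + U B = 3 + B U$)
$n{\left(l \right)} = 5 l$ ($n{\left(l \right)} = l 5 = 5 l$)
$h = 9$ ($h = -9 - \left(67 + 5 \left(3 + 5 \left(-4\right)\right)\right) = -9 - \left(67 + 5 \left(3 - 20\right)\right) = -9 - -18 = -9 + \left(85 - 67\right) = -9 + 18 = 9$)
$\left(h + n{\left(0 \right)}\right)^{2} = \left(9 + 5 \cdot 0\right)^{2} = \left(9 + 0\right)^{2} = 9^{2} = 81$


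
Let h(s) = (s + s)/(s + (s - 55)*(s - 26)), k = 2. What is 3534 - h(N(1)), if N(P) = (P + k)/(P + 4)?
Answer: 122131476/34559 ≈ 3534.0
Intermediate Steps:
N(P) = (2 + P)/(4 + P) (N(P) = (P + 2)/(P + 4) = (2 + P)/(4 + P))
h(s) = 2*s/(s + (-55 + s)*(-26 + s)) (h(s) = (2*s)/(s + (-55 + s)*(-26 + s)) = 2*s/(s + (-55 + s)*(-26 + s)))
3534 - h(N(1)) = 3534 - 2*(2 + 1)/(4 + 1)/(1430 + ((2 + 1)/(4 + 1))² - 80*(2 + 1)/(4 + 1)) = 3534 - 2*3/5/(1430 + (3/5)² - 80*3/5) = 3534 - 2*(⅕)*3/(1430 + ((⅕)*3)² - 16*3) = 3534 - 2*3/(5*(1430 + (⅗)² - 80*⅗)) = 3534 - 2*3/(5*(1430 + 9/25 - 48)) = 3534 - 2*3/(5*34559/25) = 3534 - 2*3*25/(5*34559) = 3534 - 1*30/34559 = 3534 - 30/34559 = 122131476/34559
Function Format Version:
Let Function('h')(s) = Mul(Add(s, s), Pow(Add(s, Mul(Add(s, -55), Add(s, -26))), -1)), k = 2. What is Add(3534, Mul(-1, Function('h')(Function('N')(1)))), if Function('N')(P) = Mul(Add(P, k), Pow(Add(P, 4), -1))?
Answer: Rational(122131476, 34559) ≈ 3534.0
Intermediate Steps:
Function('N')(P) = Mul(Pow(Add(4, P), -1), Add(2, P)) (Function('N')(P) = Mul(Add(P, 2), Pow(Add(P, 4), -1)) = Mul(Add(2, P), Pow(Add(4, P), -1)) = Mul(Pow(Add(4, P), -1), Add(2, P)))
Function('h')(s) = Mul(2, s, Pow(Add(s, Mul(Add(-55, s), Add(-26, s))), -1)) (Function('h')(s) = Mul(Mul(2, s), Pow(Add(s, Mul(Add(-55, s), Add(-26, s))), -1)) = Mul(2, s, Pow(Add(s, Mul(Add(-55, s), Add(-26, s))), -1)))
Add(3534, Mul(-1, Function('h')(Function('N')(1)))) = Add(3534, Mul(-1, Mul(2, Mul(Pow(Add(4, 1), -1), Add(2, 1)), Pow(Add(1430, Pow(Mul(Pow(Add(4, 1), -1), Add(2, 1)), 2), Mul(-80, Mul(Pow(Add(4, 1), -1), Add(2, 1)))), -1)))) = Add(3534, Mul(-1, Mul(2, Mul(Pow(5, -1), 3), Pow(Add(1430, Pow(Mul(Pow(5, -1), 3), 2), Mul(-80, Mul(Pow(5, -1), 3))), -1)))) = Add(3534, Mul(-1, Mul(2, Mul(Rational(1, 5), 3), Pow(Add(1430, Pow(Mul(Rational(1, 5), 3), 2), Mul(-80, Mul(Rational(1, 5), 3))), -1)))) = Add(3534, Mul(-1, Mul(2, Rational(3, 5), Pow(Add(1430, Pow(Rational(3, 5), 2), Mul(-80, Rational(3, 5))), -1)))) = Add(3534, Mul(-1, Mul(2, Rational(3, 5), Pow(Add(1430, Rational(9, 25), -48), -1)))) = Add(3534, Mul(-1, Mul(2, Rational(3, 5), Pow(Rational(34559, 25), -1)))) = Add(3534, Mul(-1, Mul(2, Rational(3, 5), Rational(25, 34559)))) = Add(3534, Mul(-1, Rational(30, 34559))) = Add(3534, Rational(-30, 34559)) = Rational(122131476, 34559)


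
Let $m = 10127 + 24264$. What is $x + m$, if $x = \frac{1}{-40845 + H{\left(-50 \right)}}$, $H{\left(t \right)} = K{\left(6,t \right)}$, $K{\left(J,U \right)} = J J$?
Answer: $\frac{1403462318}{40809} \approx 34391.0$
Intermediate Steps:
$K{\left(J,U \right)} = J^{2}$
$H{\left(t \right)} = 36$ ($H{\left(t \right)} = 6^{2} = 36$)
$m = 34391$
$x = - \frac{1}{40809}$ ($x = \frac{1}{-40845 + 36} = \frac{1}{-40809} = - \frac{1}{40809} \approx -2.4504 \cdot 10^{-5}$)
$x + m = - \frac{1}{40809} + 34391 = \frac{1403462318}{40809}$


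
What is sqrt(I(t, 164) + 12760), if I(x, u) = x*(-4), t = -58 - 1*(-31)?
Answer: 2*sqrt(3217) ≈ 113.44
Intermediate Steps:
t = -27 (t = -58 + 31 = -27)
I(x, u) = -4*x
sqrt(I(t, 164) + 12760) = sqrt(-4*(-27) + 12760) = sqrt(108 + 12760) = sqrt(12868) = 2*sqrt(3217)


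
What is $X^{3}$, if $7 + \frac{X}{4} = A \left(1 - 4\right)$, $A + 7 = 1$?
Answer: $85184$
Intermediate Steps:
$A = -6$ ($A = -7 + 1 = -6$)
$X = 44$ ($X = -28 + 4 \left(- 6 \left(1 - 4\right)\right) = -28 + 4 \left(\left(-6\right) \left(-3\right)\right) = -28 + 4 \cdot 18 = -28 + 72 = 44$)
$X^{3} = 44^{3} = 85184$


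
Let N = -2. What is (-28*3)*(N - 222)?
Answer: 18816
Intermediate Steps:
(-28*3)*(N - 222) = (-28*3)*(-2 - 222) = -84*(-224) = 18816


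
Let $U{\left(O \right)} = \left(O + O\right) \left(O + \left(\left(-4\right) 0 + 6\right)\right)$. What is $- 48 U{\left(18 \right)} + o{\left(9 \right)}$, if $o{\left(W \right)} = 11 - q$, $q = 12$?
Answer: $-41473$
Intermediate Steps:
$o{\left(W \right)} = -1$ ($o{\left(W \right)} = 11 - 12 = -1$)
$U{\left(O \right)} = 2 O \left(6 + O\right)$ ($U{\left(O \right)} = 2 O \left(O + \left(0 + 6\right)\right) = 2 O \left(O + 6\right) = 2 O \left(6 + O\right)$)
$- 48 U{\left(18 \right)} + o{\left(9 \right)} = - 48 \cdot 2 \cdot 18 \left(6 + 18\right) - 1 = - 48 \cdot 2 \cdot 18 \cdot 24 - 1 = \left(-48\right) 864 - 1 = -41472 - 1 = -41473$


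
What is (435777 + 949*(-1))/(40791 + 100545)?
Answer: 108707/35334 ≈ 3.0766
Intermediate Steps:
(435777 + 949*(-1))/(40791 + 100545) = (435777 - 949)/141336 = 434828*(1/141336) = 108707/35334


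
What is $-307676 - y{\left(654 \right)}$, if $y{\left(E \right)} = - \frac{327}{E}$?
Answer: $- \frac{615351}{2} \approx -3.0768 \cdot 10^{5}$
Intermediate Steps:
$-307676 - y{\left(654 \right)} = -307676 - - \frac{327}{654} = -307676 - \left(-327\right) \frac{1}{654} = -307676 - - \frac{1}{2} = -307676 + \frac{1}{2} = - \frac{615351}{2}$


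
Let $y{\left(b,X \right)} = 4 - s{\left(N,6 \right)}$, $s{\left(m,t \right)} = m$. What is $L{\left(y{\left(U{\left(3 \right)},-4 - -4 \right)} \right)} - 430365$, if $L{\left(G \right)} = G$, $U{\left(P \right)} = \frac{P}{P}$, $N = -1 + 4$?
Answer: $-430364$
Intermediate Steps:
$N = 3$
$U{\left(P \right)} = 1$
$y{\left(b,X \right)} = 1$ ($y{\left(b,X \right)} = 4 - 3 = 1$)
$L{\left(y{\left(U{\left(3 \right)},-4 - -4 \right)} \right)} - 430365 = 1 - 430365 = -430364$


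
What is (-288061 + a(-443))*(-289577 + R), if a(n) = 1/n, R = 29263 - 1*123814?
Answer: 49018967427072/443 ≈ 1.1065e+11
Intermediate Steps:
R = -94551 (R = 29263 - 123814 = -94551)
(-288061 + a(-443))*(-289577 + R) = (-288061 + 1/(-443))*(-289577 - 94551) = (-288061 - 1/443)*(-384128) = -127611024/443*(-384128) = 49018967427072/443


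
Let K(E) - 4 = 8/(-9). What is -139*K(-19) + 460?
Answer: 248/9 ≈ 27.556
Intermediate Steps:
K(E) = 28/9 (K(E) = 4 + 8/(-9) = 4 + 8*(-1/9) = 4 - 8/9 = 28/9)
-139*K(-19) + 460 = -139*28/9 + 460 = -3892/9 + 460 = 248/9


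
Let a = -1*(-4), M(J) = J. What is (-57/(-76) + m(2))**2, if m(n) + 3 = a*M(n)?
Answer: 529/16 ≈ 33.063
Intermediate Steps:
a = 4
m(n) = -3 + 4*n
(-57/(-76) + m(2))**2 = (-57/(-76) + (-3 + 4*2))**2 = (-57*(-1/76) + (-3 + 8))**2 = (3/4 + 5)**2 = (23/4)**2 = 529/16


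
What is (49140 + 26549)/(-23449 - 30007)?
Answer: -75689/53456 ≈ -1.4159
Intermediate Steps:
(49140 + 26549)/(-23449 - 30007) = 75689/(-53456) = 75689*(-1/53456) = -75689/53456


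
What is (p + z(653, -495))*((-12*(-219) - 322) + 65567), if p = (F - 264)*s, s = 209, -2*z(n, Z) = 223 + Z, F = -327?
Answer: -8374374359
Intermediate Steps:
z(n, Z) = -223/2 - Z/2 (z(n, Z) = -(223 + Z)/2 = -223/2 - Z/2)
p = -123519 (p = (-327 - 264)*209 = -591*209 = -123519)
(p + z(653, -495))*((-12*(-219) - 322) + 65567) = (-123519 + (-223/2 - ½*(-495)))*((-12*(-219) - 322) + 65567) = (-123519 + (-223/2 + 495/2))*((2628 - 322) + 65567) = (-123519 + 136)*(2306 + 65567) = -123383*67873 = -8374374359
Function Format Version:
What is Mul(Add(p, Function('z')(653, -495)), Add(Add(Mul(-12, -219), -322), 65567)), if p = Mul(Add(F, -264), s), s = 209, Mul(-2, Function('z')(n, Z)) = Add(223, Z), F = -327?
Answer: -8374374359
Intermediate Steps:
Function('z')(n, Z) = Add(Rational(-223, 2), Mul(Rational(-1, 2), Z)) (Function('z')(n, Z) = Mul(Rational(-1, 2), Add(223, Z)) = Add(Rational(-223, 2), Mul(Rational(-1, 2), Z)))
p = -123519 (p = Mul(Add(-327, -264), 209) = Mul(-591, 209) = -123519)
Mul(Add(p, Function('z')(653, -495)), Add(Add(Mul(-12, -219), -322), 65567)) = Mul(Add(-123519, Add(Rational(-223, 2), Mul(Rational(-1, 2), -495))), Add(Add(Mul(-12, -219), -322), 65567)) = Mul(Add(-123519, Add(Rational(-223, 2), Rational(495, 2))), Add(Add(2628, -322), 65567)) = Mul(Add(-123519, 136), Add(2306, 65567)) = Mul(-123383, 67873) = -8374374359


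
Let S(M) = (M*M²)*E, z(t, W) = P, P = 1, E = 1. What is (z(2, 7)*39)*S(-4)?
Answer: -2496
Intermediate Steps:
z(t, W) = 1
S(M) = M³ (S(M) = (M*M²)*1 = M³*1 = M³)
(z(2, 7)*39)*S(-4) = (1*39)*(-4)³ = 39*(-64) = -2496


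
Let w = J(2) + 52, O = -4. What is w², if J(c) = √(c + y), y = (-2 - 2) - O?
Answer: (52 + √2)² ≈ 2853.1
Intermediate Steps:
y = 0 (y = (-2 - 2) - 1*(-4) = -4 + 4 = 0)
J(c) = √c (J(c) = √(c + 0) = √c)
w = 52 + √2 (w = √2 + 52 = 52 + √2 ≈ 53.414)
w² = (52 + √2)²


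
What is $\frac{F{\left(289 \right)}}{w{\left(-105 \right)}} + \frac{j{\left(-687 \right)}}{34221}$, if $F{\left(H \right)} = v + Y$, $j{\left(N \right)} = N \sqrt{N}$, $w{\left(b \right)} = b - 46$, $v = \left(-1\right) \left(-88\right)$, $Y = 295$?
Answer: $- \frac{383}{151} - \frac{229 i \sqrt{687}}{11407} \approx -2.5364 - 0.52619 i$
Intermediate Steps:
$v = 88$
$w{\left(b \right)} = -46 + b$ ($w{\left(b \right)} = b - 46 = -46 + b$)
$j{\left(N \right)} = N^{\frac{3}{2}}$
$F{\left(H \right)} = 383$ ($F{\left(H \right)} = 88 + 295 = 383$)
$\frac{F{\left(289 \right)}}{w{\left(-105 \right)}} + \frac{j{\left(-687 \right)}}{34221} = \frac{383}{-46 - 105} + \frac{\left(-687\right)^{\frac{3}{2}}}{34221} = \frac{383}{-151} + - 687 i \sqrt{687} \cdot \frac{1}{34221} = 383 \left(- \frac{1}{151}\right) - \frac{229 i \sqrt{687}}{11407} = - \frac{383}{151} - \frac{229 i \sqrt{687}}{11407}$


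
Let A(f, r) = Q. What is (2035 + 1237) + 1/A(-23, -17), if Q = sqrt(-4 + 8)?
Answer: 6545/2 ≈ 3272.5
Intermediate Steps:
Q = 2 (Q = sqrt(4) = 2)
A(f, r) = 2
(2035 + 1237) + 1/A(-23, -17) = (2035 + 1237) + 1/2 = 3272 + 1/2 = 6545/2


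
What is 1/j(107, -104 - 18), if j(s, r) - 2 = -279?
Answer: -1/277 ≈ -0.0036101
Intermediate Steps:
j(s, r) = -277 (j(s, r) = 2 - 279 = -277)
1/j(107, -104 - 18) = 1/(-277) = -1/277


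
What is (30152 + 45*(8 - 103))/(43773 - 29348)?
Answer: 25877/14425 ≈ 1.7939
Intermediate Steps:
(30152 + 45*(8 - 103))/(43773 - 29348) = (30152 + 45*(-95))/14425 = (30152 - 4275)*(1/14425) = 25877*(1/14425) = 25877/14425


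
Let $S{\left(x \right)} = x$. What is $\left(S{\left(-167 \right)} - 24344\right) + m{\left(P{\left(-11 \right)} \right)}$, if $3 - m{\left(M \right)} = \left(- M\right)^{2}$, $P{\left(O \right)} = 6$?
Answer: $-24544$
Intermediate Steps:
$m{\left(M \right)} = 3 - M^{2}$ ($m{\left(M \right)} = 3 - \left(- M\right)^{2} = 3 - M^{2}$)
$\left(S{\left(-167 \right)} - 24344\right) + m{\left(P{\left(-11 \right)} \right)} = \left(-167 - 24344\right) + \left(3 - 6^{2}\right) = \left(-167 - 24344\right) + \left(3 - 36\right) = -24511 + \left(3 - 36\right) = -24511 - 33 = -24544$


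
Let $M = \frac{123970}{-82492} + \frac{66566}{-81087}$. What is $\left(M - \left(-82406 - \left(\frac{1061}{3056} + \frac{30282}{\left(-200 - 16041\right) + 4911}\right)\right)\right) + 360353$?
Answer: $\frac{124446289346256000203}{281072990344080} \approx 4.4275 \cdot 10^{5}$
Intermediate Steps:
$M = - \frac{7771758931}{3344514402}$ ($M = 123970 \left(- \frac{1}{82492}\right) + 66566 \left(- \frac{1}{81087}\right) = - \frac{61985}{41246} - \frac{66566}{81087} = - \frac{7771758931}{3344514402} \approx -2.3237$)
$\left(M - \left(-82406 - \left(\frac{1061}{3056} + \frac{30282}{\left(-200 - 16041\right) + 4911}\right)\right)\right) + 360353 = \left(- \frac{7771758931}{3344514402} - \left(-82406 - \left(\frac{1061}{3056} + \frac{30282}{\left(-200 - 16041\right) + 4911}\right)\right)\right) + 360353 = \left(- \frac{7771758931}{3344514402} - \left(-82406 - \left(\frac{1061}{3056} + \frac{30282}{-16241 + 4911}\right)\right)\right) + 360353 = \left(- \frac{7771758931}{3344514402} - \left(-82406 - \left(\frac{1061}{3056} + \frac{30282}{-11330}\right)\right)\right) + 360353 = \left(- \frac{7771758931}{3344514402} - \left(-82406 - - \frac{390877}{168080}\right)\right) + 360353 = \left(- \frac{7771758931}{3344514402} - \left(-82406 + \left(\frac{147}{55} - \frac{1061}{3056}\right)\right)\right) + 360353 = \left(- \frac{7771758931}{3344514402} - \left(-82406 + \frac{390877}{168080}\right)\right) + 360353 = \left(- \frac{7771758931}{3344514402} - - \frac{13850409603}{168080}\right) + 360353 = \left(- \frac{7771758931}{3344514402} + \frac{13850409603}{168080}\right) + 360353 = \frac{23160794056795739963}{281072990344080} + 360353 = \frac{124446289346256000203}{281072990344080}$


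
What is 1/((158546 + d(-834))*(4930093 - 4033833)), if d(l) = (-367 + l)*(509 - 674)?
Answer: 1/319705800860 ≈ 3.1279e-12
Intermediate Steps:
d(l) = 60555 - 165*l (d(l) = (-367 + l)*(-165) = 60555 - 165*l)
1/((158546 + d(-834))*(4930093 - 4033833)) = 1/((158546 + (60555 - 165*(-834)))*(4930093 - 4033833)) = 1/((158546 + (60555 + 137610))*896260) = 1/((158546 + 198165)*896260) = 1/(356711*896260) = 1/319705800860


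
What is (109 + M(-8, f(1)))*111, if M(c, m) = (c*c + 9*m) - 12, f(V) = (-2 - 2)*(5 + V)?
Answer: -6105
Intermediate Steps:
f(V) = -20 - 4*V (f(V) = -4*(5 + V) = -20 - 4*V)
M(c, m) = -12 + c² + 9*m (M(c, m) = (c² + 9*m) - 12 = -12 + c² + 9*m)
(109 + M(-8, f(1)))*111 = (109 + (-12 + (-8)² + 9*(-20 - 4*1)))*111 = (109 + (-12 + 64 + 9*(-20 - 4)))*111 = (109 + (-12 + 64 + 9*(-24)))*111 = (109 + (-12 + 64 - 216))*111 = (109 - 164)*111 = -55*111 = -6105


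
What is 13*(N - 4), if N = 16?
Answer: 156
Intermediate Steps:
13*(N - 4) = 13*(16 - 4) = 13*12 = 156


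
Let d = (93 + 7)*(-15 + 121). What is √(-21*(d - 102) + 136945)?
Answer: I*√83513 ≈ 288.99*I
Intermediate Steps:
d = 10600 (d = 100*106 = 10600)
√(-21*(d - 102) + 136945) = √(-21*(10600 - 102) + 136945) = √(-21*10498 + 136945) = √(-220458 + 136945) = √(-83513) = I*√83513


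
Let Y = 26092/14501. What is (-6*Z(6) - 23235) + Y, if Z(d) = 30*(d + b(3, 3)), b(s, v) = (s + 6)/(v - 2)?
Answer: -376057343/14501 ≈ -25933.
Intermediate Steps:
b(s, v) = (6 + s)/(-2 + v)
Y = 26092/14501 (Y = 26092*(1/14501) = 26092/14501 ≈ 1.7993)
Z(d) = 270 + 30*d (Z(d) = 30*(d + (6 + 3)/(-2 + 3)) = 30*(d + 9/1) = 30*(d + 1*9) = 30*(d + 9) = 30*(9 + d) = 270 + 30*d)
(-6*Z(6) - 23235) + Y = (-6*(270 + 30*6) - 23235) + 26092/14501 = (-6*(270 + 180) - 23235) + 26092/14501 = (-6*450 - 23235) + 26092/14501 = (-2700 - 23235) + 26092/14501 = -25935 + 26092/14501 = -376057343/14501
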